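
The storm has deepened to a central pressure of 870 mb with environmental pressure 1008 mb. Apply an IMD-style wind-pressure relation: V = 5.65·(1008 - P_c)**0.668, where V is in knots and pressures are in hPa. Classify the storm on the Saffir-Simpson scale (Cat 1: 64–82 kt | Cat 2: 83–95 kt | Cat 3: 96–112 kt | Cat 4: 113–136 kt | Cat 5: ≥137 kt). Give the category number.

5

ΔP = 1008 − 870 = 138 mb.
V ≈ 5.65 × 138^0.668 = 5.65 × 26.88 ≈ 152 kt.
152 kt falls in the Category 5 band.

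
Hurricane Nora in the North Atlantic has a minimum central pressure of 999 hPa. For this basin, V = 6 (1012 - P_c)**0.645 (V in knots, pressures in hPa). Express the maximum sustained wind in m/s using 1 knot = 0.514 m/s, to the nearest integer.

16 m/s

ΔP = 1012 − 999 = 13 hPa.
V ≈ 6 × 13^0.645 = 6 × 5.230 ≈ 31.379 kt.
31.379 × 0.514 ≈ 16.13 m/s → 16 m/s.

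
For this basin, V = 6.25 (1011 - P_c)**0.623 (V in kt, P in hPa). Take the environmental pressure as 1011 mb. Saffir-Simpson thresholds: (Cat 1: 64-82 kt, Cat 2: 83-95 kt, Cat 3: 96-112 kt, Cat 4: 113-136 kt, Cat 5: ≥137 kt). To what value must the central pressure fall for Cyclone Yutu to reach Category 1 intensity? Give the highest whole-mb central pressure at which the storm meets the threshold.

969 mb

Category 1 begins at V = 64 kt.
Required ΔP = (64/6.25)^(1/0.623) = 10.240^1.605 ≈ 41.85 mb.
P_c ≤ 1011 − 41.85 = 969.15, so the highest integer P_c is 969 mb.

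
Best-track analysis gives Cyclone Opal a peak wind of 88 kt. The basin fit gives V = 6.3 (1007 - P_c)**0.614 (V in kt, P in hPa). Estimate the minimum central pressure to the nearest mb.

ΔP = (V / 6.3)^(1/0.614) = (88/6.3)^1.629.
88/6.3 = 13.968; 13.968^1.629 ≈ 73.29 mb.
P_c = 1007 − 73.29 = 933.71 ≈ 934 mb.

934 mb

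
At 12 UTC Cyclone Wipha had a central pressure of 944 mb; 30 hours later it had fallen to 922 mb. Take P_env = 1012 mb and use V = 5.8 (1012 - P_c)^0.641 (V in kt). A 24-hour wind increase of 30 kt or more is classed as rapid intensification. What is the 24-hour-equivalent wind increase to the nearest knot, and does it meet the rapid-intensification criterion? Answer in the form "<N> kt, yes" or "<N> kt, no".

14 kt, no

V₁: ΔP = 68, V ≈ 5.8 × 68^0.641 ≈ 86.71 kt.
V₂: ΔP = 90, V ≈ 5.8 × 90^0.641 ≈ 103.78 kt.
ΔV over 30 h = 17.07 kt → 24 h equivalent = 17.07 × 24/30 ≈ 13.66 kt.
14 kt < 30 kt ⇒ not rapid intensification.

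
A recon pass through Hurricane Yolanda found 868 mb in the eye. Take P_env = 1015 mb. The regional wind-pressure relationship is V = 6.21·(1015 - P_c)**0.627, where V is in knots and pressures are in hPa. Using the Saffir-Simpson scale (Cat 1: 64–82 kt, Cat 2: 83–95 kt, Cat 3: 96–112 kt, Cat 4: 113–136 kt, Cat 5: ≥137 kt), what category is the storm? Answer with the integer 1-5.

ΔP = 1015 − 868 = 147 mb.
V ≈ 6.21 × 147^0.627 = 6.21 × 22.85 ≈ 142 kt.
142 kt falls in the Category 5 band.

5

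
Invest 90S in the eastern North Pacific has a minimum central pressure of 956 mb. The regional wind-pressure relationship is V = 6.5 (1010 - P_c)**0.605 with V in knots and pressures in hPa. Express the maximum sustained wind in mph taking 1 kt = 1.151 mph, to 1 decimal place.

ΔP = 1010 − 956 = 54 mb.
V ≈ 6.5 × 54^0.605 = 6.5 × 11.171 ≈ 72.613 kt.
72.613 × 1.151 ≈ 83.58 mph → 83.6 mph.

83.6 mph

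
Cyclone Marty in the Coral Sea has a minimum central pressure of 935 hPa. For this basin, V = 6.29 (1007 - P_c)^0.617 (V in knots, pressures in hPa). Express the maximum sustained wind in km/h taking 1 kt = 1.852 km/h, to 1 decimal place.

163.0 km/h

ΔP = 1007 − 935 = 72 hPa.
V ≈ 6.29 × 72^0.617 = 6.29 × 13.995 ≈ 88.029 kt.
88.029 × 1.852 ≈ 163.03 km/h → 163.0 km/h.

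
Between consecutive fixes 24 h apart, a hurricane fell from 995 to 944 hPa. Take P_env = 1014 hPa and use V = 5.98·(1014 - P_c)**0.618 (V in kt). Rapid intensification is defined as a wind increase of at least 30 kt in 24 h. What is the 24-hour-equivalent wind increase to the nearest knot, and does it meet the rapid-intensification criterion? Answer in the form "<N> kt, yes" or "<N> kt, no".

V₁: ΔP = 19, V ≈ 5.98 × 19^0.618 ≈ 36.90 kt.
V₂: ΔP = 70, V ≈ 5.98 × 70^0.618 ≈ 82.60 kt.
ΔV over 24 h = 45.70 kt → 24 h equivalent = 45.70 × 24/24 ≈ 45.70 kt.
46 kt ≥ 30 kt ⇒ rapid intensification.

46 kt, yes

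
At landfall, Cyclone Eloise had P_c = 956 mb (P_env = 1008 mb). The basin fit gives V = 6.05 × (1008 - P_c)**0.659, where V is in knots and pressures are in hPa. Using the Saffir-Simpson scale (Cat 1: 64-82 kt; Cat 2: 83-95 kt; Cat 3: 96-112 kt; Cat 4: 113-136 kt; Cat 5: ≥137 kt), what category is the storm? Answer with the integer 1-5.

ΔP = 1008 − 956 = 52 mb.
V ≈ 6.05 × 52^0.659 = 6.05 × 13.52 ≈ 82 kt.
82 kt falls in the Category 1 band.

1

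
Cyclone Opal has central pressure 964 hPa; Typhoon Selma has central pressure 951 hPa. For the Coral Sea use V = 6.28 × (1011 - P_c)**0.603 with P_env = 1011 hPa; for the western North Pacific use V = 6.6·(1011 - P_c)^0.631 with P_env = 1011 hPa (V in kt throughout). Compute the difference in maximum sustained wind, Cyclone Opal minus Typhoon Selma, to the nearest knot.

-23 kt

Cyclone Opal: ΔP = 47; V ≈ 6.28 × 47^0.603 ≈ 64.01 kt.
Typhoon Selma: ΔP = 60; V ≈ 6.6 × 60^0.631 ≈ 87.41 kt.
Difference ≈ 64.01 − 87.41 = -23.40 → -23 kt.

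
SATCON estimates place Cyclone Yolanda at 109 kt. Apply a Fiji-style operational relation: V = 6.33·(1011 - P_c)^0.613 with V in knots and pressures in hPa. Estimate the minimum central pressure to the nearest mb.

907 mb

ΔP = (V / 6.33)^(1/0.613) = (109/6.33)^1.631.
109/6.33 = 17.220; 17.220^1.631 ≈ 103.84 mb.
P_c = 1011 − 103.84 = 907.16 ≈ 907 mb.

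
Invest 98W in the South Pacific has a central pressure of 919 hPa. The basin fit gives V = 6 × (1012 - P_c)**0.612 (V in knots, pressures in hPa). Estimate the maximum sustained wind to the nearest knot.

96 kt

ΔP = 1012 − 919 = 93 hPa.
93^0.612 ≈ 16.022.
V ≈ 6 × 16.022 ≈ 96.1 kt.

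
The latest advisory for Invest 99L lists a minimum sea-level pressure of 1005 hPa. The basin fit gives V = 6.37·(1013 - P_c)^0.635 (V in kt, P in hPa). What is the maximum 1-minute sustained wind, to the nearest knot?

ΔP = 1013 − 1005 = 8 hPa.
8^0.635 ≈ 3.745.
V ≈ 6.37 × 3.745 ≈ 23.9 kt.

24 kt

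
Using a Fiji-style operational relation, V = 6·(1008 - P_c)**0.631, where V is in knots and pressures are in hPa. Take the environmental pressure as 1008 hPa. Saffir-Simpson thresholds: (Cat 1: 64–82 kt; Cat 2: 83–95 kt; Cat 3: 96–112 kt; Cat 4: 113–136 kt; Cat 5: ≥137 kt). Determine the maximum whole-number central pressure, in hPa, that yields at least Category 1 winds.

965 hPa

Category 1 begins at V = 64 kt.
Required ΔP = (64/6)^(1/0.631) = 10.667^1.585 ≈ 42.58 hPa.
P_c ≤ 1008 − 42.58 = 965.42, so the highest integer P_c is 965 hPa.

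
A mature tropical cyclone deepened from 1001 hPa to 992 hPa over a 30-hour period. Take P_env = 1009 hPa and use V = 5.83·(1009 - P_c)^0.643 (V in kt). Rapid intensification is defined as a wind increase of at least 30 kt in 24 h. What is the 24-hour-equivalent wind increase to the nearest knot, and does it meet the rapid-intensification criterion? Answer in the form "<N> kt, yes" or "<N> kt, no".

V₁: ΔP = 8, V ≈ 5.83 × 8^0.643 ≈ 22.20 kt.
V₂: ΔP = 17, V ≈ 5.83 × 17^0.643 ≈ 36.05 kt.
ΔV over 30 h = 13.85 kt → 24 h equivalent = 13.85 × 24/30 ≈ 11.08 kt.
11 kt < 30 kt ⇒ not rapid intensification.

11 kt, no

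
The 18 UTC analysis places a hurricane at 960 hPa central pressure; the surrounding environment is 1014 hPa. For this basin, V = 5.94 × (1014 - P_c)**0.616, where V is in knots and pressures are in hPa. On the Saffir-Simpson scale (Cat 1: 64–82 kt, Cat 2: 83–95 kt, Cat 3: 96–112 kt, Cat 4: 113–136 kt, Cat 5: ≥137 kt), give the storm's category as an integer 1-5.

1

ΔP = 1014 − 960 = 54 hPa.
V ≈ 5.94 × 54^0.616 = 5.94 × 11.67 ≈ 69 kt.
69 kt falls in the Category 1 band.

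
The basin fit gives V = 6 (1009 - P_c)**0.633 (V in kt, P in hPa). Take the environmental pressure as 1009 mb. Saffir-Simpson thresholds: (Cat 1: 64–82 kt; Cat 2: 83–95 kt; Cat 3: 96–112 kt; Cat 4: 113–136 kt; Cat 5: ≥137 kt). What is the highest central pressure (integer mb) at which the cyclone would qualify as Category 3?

Category 3 begins at V = 96 kt.
Required ΔP = (96/6)^(1/0.633) = 16.000^1.580 ≈ 79.84 mb.
P_c ≤ 1009 − 79.84 = 929.16, so the highest integer P_c is 929 mb.

929 mb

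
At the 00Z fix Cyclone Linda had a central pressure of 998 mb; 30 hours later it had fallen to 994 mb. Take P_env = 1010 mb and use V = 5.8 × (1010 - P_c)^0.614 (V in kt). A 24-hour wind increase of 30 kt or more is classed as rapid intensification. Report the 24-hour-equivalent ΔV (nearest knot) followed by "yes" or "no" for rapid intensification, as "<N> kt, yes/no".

V₁: ΔP = 12, V ≈ 5.8 × 12^0.614 ≈ 26.67 kt.
V₂: ΔP = 16, V ≈ 5.8 × 16^0.614 ≈ 31.82 kt.
ΔV over 30 h = 5.15 kt → 24 h equivalent = 5.15 × 24/30 ≈ 4.12 kt.
4 kt < 30 kt ⇒ not rapid intensification.

4 kt, no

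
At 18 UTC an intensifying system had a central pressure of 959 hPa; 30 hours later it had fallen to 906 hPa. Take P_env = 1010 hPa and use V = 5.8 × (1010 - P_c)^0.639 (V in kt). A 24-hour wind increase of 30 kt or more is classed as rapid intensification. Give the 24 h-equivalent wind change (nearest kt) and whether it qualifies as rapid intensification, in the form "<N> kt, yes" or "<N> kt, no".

V₁: ΔP = 51, V ≈ 5.8 × 51^0.639 ≈ 71.54 kt.
V₂: ΔP = 104, V ≈ 5.8 × 104^0.639 ≈ 112.80 kt.
ΔV over 30 h = 41.26 kt → 24 h equivalent = 41.26 × 24/30 ≈ 33.01 kt.
33 kt ≥ 30 kt ⇒ rapid intensification.

33 kt, yes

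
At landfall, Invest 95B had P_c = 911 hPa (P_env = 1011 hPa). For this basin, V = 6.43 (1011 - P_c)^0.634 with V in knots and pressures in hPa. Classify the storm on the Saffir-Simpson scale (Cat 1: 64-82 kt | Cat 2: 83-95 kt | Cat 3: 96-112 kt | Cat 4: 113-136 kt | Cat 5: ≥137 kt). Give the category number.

ΔP = 1011 − 911 = 100 hPa.
V ≈ 6.43 × 100^0.634 = 6.43 × 18.54 ≈ 119 kt.
119 kt falls in the Category 4 band.

4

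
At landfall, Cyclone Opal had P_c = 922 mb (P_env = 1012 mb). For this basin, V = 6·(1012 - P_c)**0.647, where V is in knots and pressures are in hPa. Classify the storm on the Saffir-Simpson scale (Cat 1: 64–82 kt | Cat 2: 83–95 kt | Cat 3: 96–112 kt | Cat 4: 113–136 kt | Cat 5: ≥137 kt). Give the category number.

3

ΔP = 1012 − 922 = 90 mb.
V ≈ 6 × 90^0.647 = 6 × 18.38 ≈ 110 kt.
110 kt falls in the Category 3 band.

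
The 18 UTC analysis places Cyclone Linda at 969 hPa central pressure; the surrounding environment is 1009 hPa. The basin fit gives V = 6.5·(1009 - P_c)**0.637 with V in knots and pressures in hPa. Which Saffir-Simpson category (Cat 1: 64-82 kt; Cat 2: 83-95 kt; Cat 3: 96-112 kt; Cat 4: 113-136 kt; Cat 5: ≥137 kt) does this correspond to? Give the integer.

1

ΔP = 1009 − 969 = 40 hPa.
V ≈ 6.5 × 40^0.637 = 6.5 × 10.48 ≈ 68 kt.
68 kt falls in the Category 1 band.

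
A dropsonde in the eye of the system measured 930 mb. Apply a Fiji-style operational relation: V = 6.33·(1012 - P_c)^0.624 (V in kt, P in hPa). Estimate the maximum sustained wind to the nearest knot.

99 kt

ΔP = 1012 − 930 = 82 mb.
82^0.624 ≈ 15.639.
V ≈ 6.33 × 15.639 ≈ 99.0 kt.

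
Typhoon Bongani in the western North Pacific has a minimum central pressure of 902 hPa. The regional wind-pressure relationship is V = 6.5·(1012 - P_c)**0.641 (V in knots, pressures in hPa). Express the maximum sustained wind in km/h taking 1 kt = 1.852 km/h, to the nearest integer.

ΔP = 1012 − 902 = 110 hPa.
V ≈ 6.5 × 110^0.641 = 6.5 × 20.349 ≈ 132.265 kt.
132.265 × 1.852 ≈ 244.96 km/h → 245 km/h.

245 km/h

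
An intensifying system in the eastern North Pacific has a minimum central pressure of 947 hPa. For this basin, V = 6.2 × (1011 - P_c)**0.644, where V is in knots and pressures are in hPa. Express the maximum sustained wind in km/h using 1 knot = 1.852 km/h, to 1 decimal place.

ΔP = 1011 − 947 = 64 hPa.
V ≈ 6.2 × 64^0.644 = 6.2 × 14.561 ≈ 90.276 kt.
90.276 × 1.852 ≈ 167.19 km/h → 167.2 km/h.

167.2 km/h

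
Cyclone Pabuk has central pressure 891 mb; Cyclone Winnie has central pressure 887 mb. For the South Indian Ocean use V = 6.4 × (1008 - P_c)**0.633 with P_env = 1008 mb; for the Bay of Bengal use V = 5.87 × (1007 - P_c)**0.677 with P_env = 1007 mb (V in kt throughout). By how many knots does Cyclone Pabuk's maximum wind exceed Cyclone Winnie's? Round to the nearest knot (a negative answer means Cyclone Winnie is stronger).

-20 kt

Cyclone Pabuk: ΔP = 117; V ≈ 6.4 × 117^0.633 ≈ 130.42 kt.
Cyclone Winnie: ΔP = 120; V ≈ 5.87 × 120^0.677 ≈ 150.05 kt.
Difference ≈ 130.42 − 150.05 = -19.63 → -20 kt.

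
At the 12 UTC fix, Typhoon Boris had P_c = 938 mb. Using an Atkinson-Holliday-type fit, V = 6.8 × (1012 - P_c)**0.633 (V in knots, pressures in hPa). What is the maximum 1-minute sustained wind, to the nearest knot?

104 kt

ΔP = 1012 − 938 = 74 mb.
74^0.633 ≈ 15.248.
V ≈ 6.8 × 15.248 ≈ 103.7 kt.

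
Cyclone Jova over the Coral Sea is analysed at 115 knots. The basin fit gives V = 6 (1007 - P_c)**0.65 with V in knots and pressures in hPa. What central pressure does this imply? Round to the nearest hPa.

ΔP = (V / 6)^(1/0.65) = (115/6)^1.538.
115/6 = 19.167; 19.167^1.538 ≈ 94.00 hPa.
P_c = 1007 − 94.00 = 913.00 ≈ 913 hPa.

913 hPa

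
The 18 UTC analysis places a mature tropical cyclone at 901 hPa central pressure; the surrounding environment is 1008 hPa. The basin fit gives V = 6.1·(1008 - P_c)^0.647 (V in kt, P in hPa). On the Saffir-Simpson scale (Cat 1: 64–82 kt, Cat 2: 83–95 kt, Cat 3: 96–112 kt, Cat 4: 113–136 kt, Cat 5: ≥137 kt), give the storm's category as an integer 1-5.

ΔP = 1008 − 901 = 107 hPa.
V ≈ 6.1 × 107^0.647 = 6.1 × 20.56 ≈ 125 kt.
125 kt falls in the Category 4 band.

4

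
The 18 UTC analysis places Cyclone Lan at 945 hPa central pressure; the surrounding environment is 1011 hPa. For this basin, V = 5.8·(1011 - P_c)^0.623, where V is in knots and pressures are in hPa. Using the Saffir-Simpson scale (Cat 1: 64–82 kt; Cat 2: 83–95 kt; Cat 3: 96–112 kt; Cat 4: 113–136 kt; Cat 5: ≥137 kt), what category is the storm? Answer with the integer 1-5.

ΔP = 1011 − 945 = 66 hPa.
V ≈ 5.8 × 66^0.623 = 5.8 × 13.60 ≈ 79 kt.
79 kt falls in the Category 1 band.

1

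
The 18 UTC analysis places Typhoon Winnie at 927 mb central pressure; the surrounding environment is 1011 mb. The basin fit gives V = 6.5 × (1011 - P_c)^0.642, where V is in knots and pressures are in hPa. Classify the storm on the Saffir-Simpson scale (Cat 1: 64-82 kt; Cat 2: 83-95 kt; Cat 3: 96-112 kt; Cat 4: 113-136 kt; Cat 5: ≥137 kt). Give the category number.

ΔP = 1011 − 927 = 84 mb.
V ≈ 6.5 × 84^0.642 = 6.5 × 17.19 ≈ 112 kt.
112 kt falls in the Category 3 band.

3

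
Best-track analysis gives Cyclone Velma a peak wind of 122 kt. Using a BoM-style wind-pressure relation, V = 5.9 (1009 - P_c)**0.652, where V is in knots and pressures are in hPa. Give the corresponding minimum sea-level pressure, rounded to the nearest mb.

ΔP = (V / 5.9)^(1/0.652) = (122/5.9)^1.534.
122/5.9 = 20.678; 20.678^1.534 ≈ 104.15 mb.
P_c = 1009 − 104.15 = 904.85 ≈ 905 mb.

905 mb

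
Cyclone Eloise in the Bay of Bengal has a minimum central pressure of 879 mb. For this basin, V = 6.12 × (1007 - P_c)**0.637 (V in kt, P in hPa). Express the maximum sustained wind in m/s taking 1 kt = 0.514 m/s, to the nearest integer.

69 m/s

ΔP = 1007 − 879 = 128 mb.
V ≈ 6.12 × 128^0.637 = 6.12 × 21.993 ≈ 134.600 kt.
134.600 × 0.514 ≈ 69.18 m/s → 69 m/s.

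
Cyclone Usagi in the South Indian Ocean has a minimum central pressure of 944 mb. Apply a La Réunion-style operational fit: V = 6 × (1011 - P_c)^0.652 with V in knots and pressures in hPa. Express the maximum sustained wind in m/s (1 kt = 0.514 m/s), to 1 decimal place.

47.8 m/s

ΔP = 1011 − 944 = 67 mb.
V ≈ 6 × 67^0.652 = 6 × 15.510 ≈ 93.058 kt.
93.058 × 0.514 ≈ 47.83 m/s → 47.8 m/s.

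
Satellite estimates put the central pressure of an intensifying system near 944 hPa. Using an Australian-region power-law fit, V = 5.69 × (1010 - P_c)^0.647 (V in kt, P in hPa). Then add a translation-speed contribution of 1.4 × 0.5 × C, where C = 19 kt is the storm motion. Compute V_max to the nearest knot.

99 kt

ΔP = 1010 − 944 = 66 hPa.
66^0.647 ≈ 15.040.
V ≈ 5.69 × 15.040 ≈ 85.6 kt.
Translation term: 1.4 × 0.5 × 19 = 13.3 kt.
Corrected V ≈ 98.9 kt → 99 kt.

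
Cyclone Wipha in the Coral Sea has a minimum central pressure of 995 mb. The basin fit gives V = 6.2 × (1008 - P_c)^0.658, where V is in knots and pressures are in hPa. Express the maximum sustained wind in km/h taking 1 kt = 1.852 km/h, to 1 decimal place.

ΔP = 1008 − 995 = 13 mb.
V ≈ 6.2 × 13^0.658 = 6.2 × 5.407 ≈ 33.525 kt.
33.525 × 1.852 ≈ 62.09 km/h → 62.1 km/h.

62.1 km/h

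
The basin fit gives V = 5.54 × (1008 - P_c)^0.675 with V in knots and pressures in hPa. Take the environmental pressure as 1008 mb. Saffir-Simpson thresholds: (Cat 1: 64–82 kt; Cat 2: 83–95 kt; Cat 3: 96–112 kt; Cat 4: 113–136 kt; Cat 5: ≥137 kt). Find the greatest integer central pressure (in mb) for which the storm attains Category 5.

892 mb

Category 5 begins at V = 137 kt.
Required ΔP = (137/5.54)^(1/0.675) = 24.729^1.481 ≈ 115.88 mb.
P_c ≤ 1008 − 115.88 = 892.12, so the highest integer P_c is 892 mb.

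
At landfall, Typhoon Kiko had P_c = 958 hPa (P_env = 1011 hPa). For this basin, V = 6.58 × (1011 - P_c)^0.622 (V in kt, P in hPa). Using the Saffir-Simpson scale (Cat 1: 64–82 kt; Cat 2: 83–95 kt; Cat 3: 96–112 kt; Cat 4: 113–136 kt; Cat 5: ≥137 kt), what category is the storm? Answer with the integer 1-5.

1

ΔP = 1011 − 958 = 53 hPa.
V ≈ 6.58 × 53^0.622 = 6.58 × 11.82 ≈ 78 kt.
78 kt falls in the Category 1 band.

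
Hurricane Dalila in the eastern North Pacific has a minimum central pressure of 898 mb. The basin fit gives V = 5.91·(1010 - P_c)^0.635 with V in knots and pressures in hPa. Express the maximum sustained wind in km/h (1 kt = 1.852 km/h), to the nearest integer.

ΔP = 1010 − 898 = 112 mb.
V ≈ 5.91 × 112^0.635 = 5.91 × 20.010 ≈ 118.261 kt.
118.261 × 1.852 ≈ 219.02 km/h → 219 km/h.

219 km/h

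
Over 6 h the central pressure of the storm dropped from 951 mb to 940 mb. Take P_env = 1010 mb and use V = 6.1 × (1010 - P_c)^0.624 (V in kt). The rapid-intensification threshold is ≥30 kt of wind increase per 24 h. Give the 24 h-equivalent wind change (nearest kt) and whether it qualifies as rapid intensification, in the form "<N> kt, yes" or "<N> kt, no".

V₁: ΔP = 59, V ≈ 6.1 × 59^0.624 ≈ 77.69 kt.
V₂: ΔP = 70, V ≈ 6.1 × 70^0.624 ≈ 86.43 kt.
ΔV over 6 h = 8.74 kt → 24 h equivalent = 8.74 × 24/6 ≈ 34.96 kt.
35 kt ≥ 30 kt ⇒ rapid intensification.

35 kt, yes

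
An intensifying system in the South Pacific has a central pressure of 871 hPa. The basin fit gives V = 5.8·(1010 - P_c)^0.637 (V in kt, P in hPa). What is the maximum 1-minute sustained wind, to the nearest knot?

134 kt

ΔP = 1010 − 871 = 139 hPa.
139^0.637 ≈ 23.179.
V ≈ 5.8 × 23.179 ≈ 134.4 kt.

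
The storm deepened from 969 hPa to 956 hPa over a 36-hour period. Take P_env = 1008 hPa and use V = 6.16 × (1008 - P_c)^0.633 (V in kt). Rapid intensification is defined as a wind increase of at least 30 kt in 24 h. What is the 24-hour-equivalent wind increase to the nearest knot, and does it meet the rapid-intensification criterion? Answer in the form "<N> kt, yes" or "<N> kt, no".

8 kt, no

V₁: ΔP = 39, V ≈ 6.16 × 39^0.633 ≈ 62.62 kt.
V₂: ΔP = 52, V ≈ 6.16 × 52^0.633 ≈ 75.13 kt.
ΔV over 36 h = 12.51 kt → 24 h equivalent = 12.51 × 24/36 ≈ 8.34 kt.
8 kt < 30 kt ⇒ not rapid intensification.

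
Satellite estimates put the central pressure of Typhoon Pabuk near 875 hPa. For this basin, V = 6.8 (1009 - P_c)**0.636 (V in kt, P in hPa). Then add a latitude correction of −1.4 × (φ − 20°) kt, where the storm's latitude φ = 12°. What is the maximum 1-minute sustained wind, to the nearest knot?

ΔP = 1009 − 875 = 134 hPa.
134^0.636 ≈ 22.534.
V ≈ 6.8 × 22.534 ≈ 153.2 kt.
Latitude correction: −1.4 × (12 − 20) = 11.2 kt.
Corrected V ≈ 164.4 kt → 164 kt.

164 kt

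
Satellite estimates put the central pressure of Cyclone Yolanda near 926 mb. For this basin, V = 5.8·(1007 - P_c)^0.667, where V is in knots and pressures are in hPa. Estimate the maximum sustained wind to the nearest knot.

ΔP = 1007 − 926 = 81 mb.
81^0.667 ≈ 18.748.
V ≈ 5.8 × 18.748 ≈ 108.7 kt.

109 kt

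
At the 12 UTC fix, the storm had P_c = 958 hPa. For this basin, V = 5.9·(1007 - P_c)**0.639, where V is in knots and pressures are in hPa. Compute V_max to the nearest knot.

71 kt

ΔP = 1007 − 958 = 49 hPa.
49^0.639 ≈ 12.024.
V ≈ 5.9 × 12.024 ≈ 70.9 kt.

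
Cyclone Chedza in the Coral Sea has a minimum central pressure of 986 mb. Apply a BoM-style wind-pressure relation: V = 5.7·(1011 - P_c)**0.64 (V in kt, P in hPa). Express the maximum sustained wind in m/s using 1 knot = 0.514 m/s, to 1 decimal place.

23.0 m/s

ΔP = 1011 − 986 = 25 mb.
V ≈ 5.7 × 25^0.64 = 5.7 × 7.847 ≈ 44.726 kt.
44.726 × 0.514 ≈ 22.99 m/s → 23.0 m/s.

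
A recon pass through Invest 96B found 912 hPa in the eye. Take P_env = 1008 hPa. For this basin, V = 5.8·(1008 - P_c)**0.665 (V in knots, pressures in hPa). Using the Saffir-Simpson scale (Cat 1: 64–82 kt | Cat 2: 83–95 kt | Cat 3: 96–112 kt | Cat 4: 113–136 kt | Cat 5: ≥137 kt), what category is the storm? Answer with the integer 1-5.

4

ΔP = 1008 − 912 = 96 hPa.
V ≈ 5.8 × 96^0.665 = 5.8 × 20.81 ≈ 121 kt.
121 kt falls in the Category 4 band.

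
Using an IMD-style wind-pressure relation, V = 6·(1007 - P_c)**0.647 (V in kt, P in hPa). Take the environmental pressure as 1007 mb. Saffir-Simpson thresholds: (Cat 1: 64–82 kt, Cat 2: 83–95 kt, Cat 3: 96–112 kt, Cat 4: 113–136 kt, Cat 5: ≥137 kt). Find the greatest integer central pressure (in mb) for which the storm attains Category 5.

881 mb

Category 5 begins at V = 137 kt.
Required ΔP = (137/6)^(1/0.647) = 22.833^1.546 ≈ 125.83 mb.
P_c ≤ 1007 − 125.83 = 881.17, so the highest integer P_c is 881 mb.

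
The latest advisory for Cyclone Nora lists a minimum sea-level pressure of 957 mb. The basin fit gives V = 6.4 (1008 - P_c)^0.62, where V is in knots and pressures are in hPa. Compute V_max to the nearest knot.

73 kt

ΔP = 1008 − 957 = 51 mb.
51^0.62 ≈ 11.447.
V ≈ 6.4 × 11.447 ≈ 73.3 kt.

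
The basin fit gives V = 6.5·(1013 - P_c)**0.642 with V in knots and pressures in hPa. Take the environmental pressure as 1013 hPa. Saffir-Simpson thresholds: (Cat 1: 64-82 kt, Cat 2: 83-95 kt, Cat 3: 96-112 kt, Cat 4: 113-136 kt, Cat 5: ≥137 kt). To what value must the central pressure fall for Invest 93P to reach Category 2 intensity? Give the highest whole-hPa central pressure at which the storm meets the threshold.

Category 2 begins at V = 83 kt.
Required ΔP = (83/6.5)^(1/0.642) = 12.769^1.558 ≈ 52.84 hPa.
P_c ≤ 1013 − 52.84 = 960.16, so the highest integer P_c is 960 hPa.

960 hPa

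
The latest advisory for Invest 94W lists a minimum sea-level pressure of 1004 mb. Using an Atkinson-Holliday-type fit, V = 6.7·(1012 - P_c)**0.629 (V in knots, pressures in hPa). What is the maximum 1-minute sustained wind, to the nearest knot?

25 kt

ΔP = 1012 − 1004 = 8 mb.
8^0.629 ≈ 3.699.
V ≈ 6.7 × 3.699 ≈ 24.8 kt.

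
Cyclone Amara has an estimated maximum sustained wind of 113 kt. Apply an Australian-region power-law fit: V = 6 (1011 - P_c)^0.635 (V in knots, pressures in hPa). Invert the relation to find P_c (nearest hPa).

ΔP = (V / 6)^(1/0.635) = (113/6)^1.575.
113/6 = 18.833; 18.833^1.575 ≈ 101.80 hPa.
P_c = 1011 − 101.80 = 909.20 ≈ 909 hPa.

909 hPa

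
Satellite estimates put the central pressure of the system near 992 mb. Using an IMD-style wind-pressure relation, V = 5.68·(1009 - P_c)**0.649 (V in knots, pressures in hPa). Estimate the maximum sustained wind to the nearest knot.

36 kt

ΔP = 1009 − 992 = 17 mb.
17^0.649 ≈ 6.289.
V ≈ 5.68 × 6.289 ≈ 35.7 kt.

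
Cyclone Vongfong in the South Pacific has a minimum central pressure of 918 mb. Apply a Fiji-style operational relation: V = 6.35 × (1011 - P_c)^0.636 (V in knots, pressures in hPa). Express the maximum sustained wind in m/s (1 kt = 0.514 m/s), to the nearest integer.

ΔP = 1011 − 918 = 93 mb.
V ≈ 6.35 × 93^0.636 = 6.35 × 17.863 ≈ 113.430 kt.
113.430 × 0.514 ≈ 58.30 m/s → 58 m/s.

58 m/s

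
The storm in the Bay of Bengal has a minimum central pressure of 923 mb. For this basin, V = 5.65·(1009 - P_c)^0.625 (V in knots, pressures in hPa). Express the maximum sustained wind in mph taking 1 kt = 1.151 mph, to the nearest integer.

ΔP = 1009 − 923 = 86 mb.
V ≈ 5.65 × 86^0.625 = 5.65 × 16.183 ≈ 91.434 kt.
91.434 × 1.151 ≈ 105.24 mph → 105 mph.

105 mph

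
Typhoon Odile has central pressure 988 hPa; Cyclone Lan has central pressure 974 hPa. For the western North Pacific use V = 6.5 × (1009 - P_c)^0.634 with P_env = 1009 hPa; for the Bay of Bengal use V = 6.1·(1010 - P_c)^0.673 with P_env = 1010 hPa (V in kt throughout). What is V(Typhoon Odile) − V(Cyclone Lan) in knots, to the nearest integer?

-23 kt

Typhoon Odile: ΔP = 21; V ≈ 6.5 × 21^0.634 ≈ 44.79 kt.
Cyclone Lan: ΔP = 36; V ≈ 6.1 × 36^0.673 ≈ 68.03 kt.
Difference ≈ 44.79 − 68.03 = -23.24 → -23 kt.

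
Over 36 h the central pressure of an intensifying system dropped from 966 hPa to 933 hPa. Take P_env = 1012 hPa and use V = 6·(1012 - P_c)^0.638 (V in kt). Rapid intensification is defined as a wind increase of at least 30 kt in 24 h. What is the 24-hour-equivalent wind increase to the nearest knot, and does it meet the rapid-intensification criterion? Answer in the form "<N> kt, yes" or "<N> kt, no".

V₁: ΔP = 46, V ≈ 6 × 46^0.638 ≈ 69.02 kt.
V₂: ΔP = 79, V ≈ 6 × 79^0.638 ≈ 97.46 kt.
ΔV over 36 h = 28.44 kt → 24 h equivalent = 28.44 × 24/36 ≈ 18.96 kt.
19 kt < 30 kt ⇒ not rapid intensification.

19 kt, no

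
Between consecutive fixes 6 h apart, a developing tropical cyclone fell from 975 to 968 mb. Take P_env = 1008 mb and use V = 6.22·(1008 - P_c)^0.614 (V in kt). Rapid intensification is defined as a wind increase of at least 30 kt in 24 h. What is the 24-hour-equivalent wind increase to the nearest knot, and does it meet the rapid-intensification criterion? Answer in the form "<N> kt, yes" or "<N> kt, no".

27 kt, no

V₁: ΔP = 33, V ≈ 6.22 × 33^0.614 ≈ 53.23 kt.
V₂: ΔP = 40, V ≈ 6.22 × 40^0.614 ≈ 59.90 kt.
ΔV over 6 h = 6.67 kt → 24 h equivalent = 6.67 × 24/6 ≈ 26.68 kt.
27 kt < 30 kt ⇒ not rapid intensification.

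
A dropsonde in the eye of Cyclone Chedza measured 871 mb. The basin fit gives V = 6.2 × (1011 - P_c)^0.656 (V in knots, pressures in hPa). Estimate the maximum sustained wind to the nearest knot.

ΔP = 1011 − 871 = 140 mb.
140^0.656 ≈ 25.578.
V ≈ 6.2 × 25.578 ≈ 158.6 kt.

159 kt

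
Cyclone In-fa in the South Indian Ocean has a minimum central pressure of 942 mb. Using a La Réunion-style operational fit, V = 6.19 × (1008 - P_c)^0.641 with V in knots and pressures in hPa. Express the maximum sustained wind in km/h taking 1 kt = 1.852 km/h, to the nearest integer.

168 km/h

ΔP = 1008 − 942 = 66 mb.
V ≈ 6.19 × 66^0.641 = 6.19 × 14.667 ≈ 90.786 kt.
90.786 × 1.852 ≈ 168.14 km/h → 168 km/h.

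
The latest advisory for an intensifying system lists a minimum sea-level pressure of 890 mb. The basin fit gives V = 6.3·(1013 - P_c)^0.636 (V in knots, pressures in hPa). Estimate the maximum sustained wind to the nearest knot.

134 kt

ΔP = 1013 − 890 = 123 mb.
123^0.636 ≈ 21.339.
V ≈ 6.3 × 21.339 ≈ 134.4 kt.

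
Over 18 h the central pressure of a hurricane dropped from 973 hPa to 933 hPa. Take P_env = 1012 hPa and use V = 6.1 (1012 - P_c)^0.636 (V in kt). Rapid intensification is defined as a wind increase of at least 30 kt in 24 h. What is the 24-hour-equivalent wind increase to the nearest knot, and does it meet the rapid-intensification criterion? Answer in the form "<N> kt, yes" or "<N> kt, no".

47 kt, yes

V₁: ΔP = 39, V ≈ 6.1 × 39^0.636 ≈ 62.70 kt.
V₂: ΔP = 79, V ≈ 6.1 × 79^0.636 ≈ 98.22 kt.
ΔV over 18 h = 35.52 kt → 24 h equivalent = 35.52 × 24/18 ≈ 47.36 kt.
47 kt ≥ 30 kt ⇒ rapid intensification.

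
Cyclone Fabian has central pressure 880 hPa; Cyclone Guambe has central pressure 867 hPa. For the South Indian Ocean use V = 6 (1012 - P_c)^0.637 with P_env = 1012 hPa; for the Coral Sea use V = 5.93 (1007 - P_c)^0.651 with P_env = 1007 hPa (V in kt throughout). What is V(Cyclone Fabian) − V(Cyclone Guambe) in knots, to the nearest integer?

Cyclone Fabian: ΔP = 132; V ≈ 6 × 132^0.637 ≈ 134.57 kt.
Cyclone Guambe: ΔP = 140; V ≈ 5.93 × 140^0.651 ≈ 147.97 kt.
Difference ≈ 134.57 − 147.97 = -13.40 → -13 kt.

-13 kt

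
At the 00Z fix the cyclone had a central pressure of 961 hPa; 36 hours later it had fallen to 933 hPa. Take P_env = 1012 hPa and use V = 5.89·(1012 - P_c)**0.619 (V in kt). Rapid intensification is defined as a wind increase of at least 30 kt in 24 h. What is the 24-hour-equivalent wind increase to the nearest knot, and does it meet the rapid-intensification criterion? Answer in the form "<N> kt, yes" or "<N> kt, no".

14 kt, no

V₁: ΔP = 51, V ≈ 5.89 × 51^0.619 ≈ 67.16 kt.
V₂: ΔP = 79, V ≈ 5.89 × 79^0.619 ≈ 88.05 kt.
ΔV over 36 h = 20.89 kt → 24 h equivalent = 20.89 × 24/36 ≈ 13.93 kt.
14 kt < 30 kt ⇒ not rapid intensification.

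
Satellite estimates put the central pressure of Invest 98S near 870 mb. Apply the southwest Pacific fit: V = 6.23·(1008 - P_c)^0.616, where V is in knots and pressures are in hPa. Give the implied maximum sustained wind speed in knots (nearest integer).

130 kt

ΔP = 1008 − 870 = 138 mb.
138^0.616 ≈ 20.805.
V ≈ 6.23 × 20.805 ≈ 129.6 kt.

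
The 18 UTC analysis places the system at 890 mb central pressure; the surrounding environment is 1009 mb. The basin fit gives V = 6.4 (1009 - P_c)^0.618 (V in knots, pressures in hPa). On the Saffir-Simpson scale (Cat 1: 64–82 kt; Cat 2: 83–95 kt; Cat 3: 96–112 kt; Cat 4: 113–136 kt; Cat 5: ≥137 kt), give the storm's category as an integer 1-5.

4

ΔP = 1009 − 890 = 119 mb.
V ≈ 6.4 × 119^0.618 = 6.4 × 19.17 ≈ 123 kt.
123 kt falls in the Category 4 band.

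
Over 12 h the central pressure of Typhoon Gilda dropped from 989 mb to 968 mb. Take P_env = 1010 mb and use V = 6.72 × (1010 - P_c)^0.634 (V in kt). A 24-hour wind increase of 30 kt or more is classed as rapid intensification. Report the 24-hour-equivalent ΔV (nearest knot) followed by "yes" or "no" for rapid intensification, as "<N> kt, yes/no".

V₁: ΔP = 21, V ≈ 6.72 × 21^0.634 ≈ 46.31 kt.
V₂: ΔP = 42, V ≈ 6.72 × 42^0.634 ≈ 71.86 kt.
ΔV over 12 h = 25.55 kt → 24 h equivalent = 25.55 × 24/12 ≈ 51.10 kt.
51 kt ≥ 30 kt ⇒ rapid intensification.

51 kt, yes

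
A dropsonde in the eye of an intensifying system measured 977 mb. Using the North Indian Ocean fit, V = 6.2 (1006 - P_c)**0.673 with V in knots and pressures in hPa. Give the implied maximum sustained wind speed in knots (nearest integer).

ΔP = 1006 − 977 = 29 mb.
29^0.673 ≈ 9.643.
V ≈ 6.2 × 9.643 ≈ 59.8 kt.

60 kt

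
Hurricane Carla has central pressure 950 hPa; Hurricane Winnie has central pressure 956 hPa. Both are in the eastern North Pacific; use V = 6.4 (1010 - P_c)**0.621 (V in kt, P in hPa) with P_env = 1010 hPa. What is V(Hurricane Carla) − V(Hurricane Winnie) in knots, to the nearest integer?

Hurricane Carla: ΔP = 60; V ≈ 6.4 × 60^0.621 ≈ 81.36 kt.
Hurricane Winnie: ΔP = 54; V ≈ 6.4 × 54^0.621 ≈ 76.21 kt.
Difference ≈ 81.36 − 76.21 = 5.15 → 5 kt.

5 kt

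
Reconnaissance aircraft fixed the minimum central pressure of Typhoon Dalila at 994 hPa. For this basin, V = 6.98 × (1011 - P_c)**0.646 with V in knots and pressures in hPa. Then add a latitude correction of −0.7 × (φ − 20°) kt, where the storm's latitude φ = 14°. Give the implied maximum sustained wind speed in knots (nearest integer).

48 kt

ΔP = 1011 − 994 = 17 hPa.
17^0.646 ≈ 6.235.
V ≈ 6.98 × 6.235 ≈ 43.5 kt.
Latitude correction: −0.7 × (14 − 20) = 4.2 kt.
Corrected V ≈ 47.7 kt → 48 kt.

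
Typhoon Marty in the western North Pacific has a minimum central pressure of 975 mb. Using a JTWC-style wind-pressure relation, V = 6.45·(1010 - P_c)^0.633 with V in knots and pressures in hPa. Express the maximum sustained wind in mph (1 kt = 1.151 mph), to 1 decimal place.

ΔP = 1010 − 975 = 35 mb.
V ≈ 6.45 × 35^0.633 = 6.45 × 9.493 ≈ 61.229 kt.
61.229 × 1.151 ≈ 70.47 mph → 70.5 mph.

70.5 mph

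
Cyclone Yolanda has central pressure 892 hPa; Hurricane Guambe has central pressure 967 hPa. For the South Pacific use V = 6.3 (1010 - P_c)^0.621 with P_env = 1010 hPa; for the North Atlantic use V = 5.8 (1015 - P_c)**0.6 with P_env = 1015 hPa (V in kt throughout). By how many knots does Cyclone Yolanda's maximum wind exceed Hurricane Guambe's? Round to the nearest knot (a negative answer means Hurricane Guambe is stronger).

63 kt

Cyclone Yolanda: ΔP = 118; V ≈ 6.3 × 118^0.621 ≈ 121.89 kt.
Hurricane Guambe: ΔP = 48; V ≈ 5.8 × 48^0.6 ≈ 59.18 kt.
Difference ≈ 121.89 − 59.18 = 62.71 → 63 kt.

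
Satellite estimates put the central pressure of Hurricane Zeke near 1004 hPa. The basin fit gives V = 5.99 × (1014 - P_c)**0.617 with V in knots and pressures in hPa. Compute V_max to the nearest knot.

25 kt

ΔP = 1014 − 1004 = 10 hPa.
10^0.617 ≈ 4.140.
V ≈ 5.99 × 4.140 ≈ 24.8 kt.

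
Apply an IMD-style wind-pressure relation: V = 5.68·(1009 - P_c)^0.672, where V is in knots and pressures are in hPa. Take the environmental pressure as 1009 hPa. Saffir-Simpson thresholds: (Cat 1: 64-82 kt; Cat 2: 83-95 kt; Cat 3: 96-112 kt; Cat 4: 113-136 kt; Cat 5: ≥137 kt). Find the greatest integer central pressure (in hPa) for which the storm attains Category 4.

Category 4 begins at V = 113 kt.
Required ΔP = (113/5.68)^(1/0.672) = 19.894^1.488 ≈ 85.63 hPa.
P_c ≤ 1009 − 85.63 = 923.37, so the highest integer P_c is 923 hPa.

923 hPa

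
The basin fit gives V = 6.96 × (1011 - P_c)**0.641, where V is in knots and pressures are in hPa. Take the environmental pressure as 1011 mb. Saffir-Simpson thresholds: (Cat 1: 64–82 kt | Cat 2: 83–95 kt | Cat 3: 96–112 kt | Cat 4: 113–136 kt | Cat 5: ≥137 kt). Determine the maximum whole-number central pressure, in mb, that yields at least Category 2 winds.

Category 2 begins at V = 83 kt.
Required ΔP = (83/6.96)^(1/0.641) = 11.925^1.560 ≈ 47.79 mb.
P_c ≤ 1011 − 47.79 = 963.21, so the highest integer P_c is 963 mb.

963 mb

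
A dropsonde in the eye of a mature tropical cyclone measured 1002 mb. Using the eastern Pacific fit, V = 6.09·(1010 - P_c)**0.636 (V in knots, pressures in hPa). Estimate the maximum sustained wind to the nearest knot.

ΔP = 1010 − 1002 = 8 mb.
8^0.636 ≈ 3.753.
V ≈ 6.09 × 3.753 ≈ 22.9 kt.

23 kt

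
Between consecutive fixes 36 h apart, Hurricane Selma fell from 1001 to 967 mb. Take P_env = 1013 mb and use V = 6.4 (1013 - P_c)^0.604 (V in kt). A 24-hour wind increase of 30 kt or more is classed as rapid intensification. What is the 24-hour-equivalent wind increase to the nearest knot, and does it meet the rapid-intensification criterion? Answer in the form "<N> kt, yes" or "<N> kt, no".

24 kt, no

V₁: ΔP = 12, V ≈ 6.4 × 12^0.604 ≈ 28.71 kt.
V₂: ΔP = 46, V ≈ 6.4 × 46^0.604 ≈ 64.64 kt.
ΔV over 36 h = 35.93 kt → 24 h equivalent = 35.93 × 24/36 ≈ 23.95 kt.
24 kt < 30 kt ⇒ not rapid intensification.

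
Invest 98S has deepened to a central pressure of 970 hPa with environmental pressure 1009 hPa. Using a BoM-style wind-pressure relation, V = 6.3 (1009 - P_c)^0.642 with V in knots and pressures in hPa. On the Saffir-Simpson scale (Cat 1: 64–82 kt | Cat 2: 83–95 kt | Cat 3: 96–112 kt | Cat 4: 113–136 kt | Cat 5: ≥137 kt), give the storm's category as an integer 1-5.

ΔP = 1009 − 970 = 39 hPa.
V ≈ 6.3 × 39^0.642 = 6.3 × 10.51 ≈ 66 kt.
66 kt falls in the Category 1 band.

1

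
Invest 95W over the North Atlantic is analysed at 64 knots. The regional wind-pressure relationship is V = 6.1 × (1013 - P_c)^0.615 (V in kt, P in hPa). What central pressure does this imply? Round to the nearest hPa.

967 hPa

ΔP = (V / 6.1)^(1/0.615) = (64/6.1)^1.626.
64/6.1 = 10.492; 10.492^1.626 ≈ 45.70 hPa.
P_c = 1013 − 45.70 = 967.30 ≈ 967 hPa.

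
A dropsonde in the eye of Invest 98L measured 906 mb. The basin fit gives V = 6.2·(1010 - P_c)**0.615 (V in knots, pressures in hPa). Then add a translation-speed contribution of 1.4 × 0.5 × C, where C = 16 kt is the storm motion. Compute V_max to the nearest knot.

ΔP = 1010 − 906 = 104 mb.
104^0.615 ≈ 17.397.
V ≈ 6.2 × 17.397 ≈ 107.9 kt.
Translation term: 1.4 × 0.5 × 16 = 11.2 kt.
Corrected V ≈ 119.1 kt → 119 kt.

119 kt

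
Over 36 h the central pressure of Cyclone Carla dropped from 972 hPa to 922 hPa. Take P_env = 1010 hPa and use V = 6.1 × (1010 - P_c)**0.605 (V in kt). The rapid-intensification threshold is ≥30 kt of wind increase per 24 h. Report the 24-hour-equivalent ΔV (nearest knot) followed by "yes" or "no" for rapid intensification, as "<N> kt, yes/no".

24 kt, no

V₁: ΔP = 38, V ≈ 6.1 × 38^0.605 ≈ 55.09 kt.
V₂: ΔP = 88, V ≈ 6.1 × 88^0.605 ≈ 91.57 kt.
ΔV over 36 h = 36.48 kt → 24 h equivalent = 36.48 × 24/36 ≈ 24.32 kt.
24 kt < 30 kt ⇒ not rapid intensification.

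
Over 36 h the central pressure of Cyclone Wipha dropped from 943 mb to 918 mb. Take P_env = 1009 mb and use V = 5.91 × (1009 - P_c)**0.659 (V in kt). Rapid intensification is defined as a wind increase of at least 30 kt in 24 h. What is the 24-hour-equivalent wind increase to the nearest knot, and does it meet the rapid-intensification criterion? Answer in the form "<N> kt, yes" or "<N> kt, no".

V₁: ΔP = 66, V ≈ 5.91 × 66^0.659 ≈ 93.47 kt.
V₂: ΔP = 91, V ≈ 5.91 × 91^0.659 ≈ 115.50 kt.
ΔV over 36 h = 22.03 kt → 24 h equivalent = 22.03 × 24/36 ≈ 14.69 kt.
15 kt < 30 kt ⇒ not rapid intensification.

15 kt, no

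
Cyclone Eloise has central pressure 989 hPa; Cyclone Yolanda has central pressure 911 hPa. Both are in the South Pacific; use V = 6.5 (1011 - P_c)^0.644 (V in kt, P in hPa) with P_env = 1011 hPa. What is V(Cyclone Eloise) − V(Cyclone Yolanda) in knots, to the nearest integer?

Cyclone Eloise: ΔP = 22; V ≈ 6.5 × 22^0.644 ≈ 47.58 kt.
Cyclone Yolanda: ΔP = 100; V ≈ 6.5 × 100^0.644 ≈ 126.16 kt.
Difference ≈ 47.58 − 126.16 = -78.58 → -79 kt.

-79 kt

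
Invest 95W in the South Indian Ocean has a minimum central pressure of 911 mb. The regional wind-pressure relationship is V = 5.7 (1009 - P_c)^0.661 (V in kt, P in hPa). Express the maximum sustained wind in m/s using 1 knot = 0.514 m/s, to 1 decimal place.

60.7 m/s

ΔP = 1009 − 911 = 98 mb.
V ≈ 5.7 × 98^0.661 = 5.7 × 20.711 ≈ 118.053 kt.
118.053 × 0.514 ≈ 60.68 m/s → 60.7 m/s.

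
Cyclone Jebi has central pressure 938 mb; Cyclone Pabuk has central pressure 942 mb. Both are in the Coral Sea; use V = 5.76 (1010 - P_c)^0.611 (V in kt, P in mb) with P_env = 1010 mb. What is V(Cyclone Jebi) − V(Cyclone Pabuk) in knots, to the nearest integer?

Cyclone Jebi: ΔP = 72; V ≈ 5.76 × 72^0.611 ≈ 78.57 kt.
Cyclone Pabuk: ΔP = 68; V ≈ 5.76 × 68^0.611 ≈ 75.87 kt.
Difference ≈ 78.57 − 75.87 = 2.70 → 3 kt.

3 kt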